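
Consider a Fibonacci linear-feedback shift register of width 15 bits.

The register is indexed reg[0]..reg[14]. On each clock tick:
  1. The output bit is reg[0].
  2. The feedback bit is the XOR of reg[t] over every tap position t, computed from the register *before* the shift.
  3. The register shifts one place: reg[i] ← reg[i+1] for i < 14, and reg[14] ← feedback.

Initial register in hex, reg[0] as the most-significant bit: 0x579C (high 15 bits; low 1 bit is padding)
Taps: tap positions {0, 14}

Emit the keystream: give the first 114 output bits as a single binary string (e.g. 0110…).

010101111001110011001010001011101110011110010110100010100011011000011000010010000010000011100000011111101000000010

tick  register→output (feedback)
  0  010101111001110→0 (0)
  1  101011110011100→1 (1)
  2  010111100111001→0 (1)
  3  101111001110011→1 (0)
  4  011110011100110→0 (0)
  5  111100111001100→1 (1)
  6  111001110011001→1 (0)
  7  110011100110010→1 (1)
  8  100111001100101→1 (0)
  9  001110011001010→0 (0)
 10  011100110010100→0 (0)
 11  111001100101000→1 (1)
 12  110011001010001→1 (0)
 13  100110010100010→1 (1)
 14  001100101000101→0 (1)
 15  011001010001011→0 (1)
 16  110010100010111→1 (0)
 17  100101000101110→1 (1)
 18  001010001011101→0 (1)
 19  010100010111011→0 (1)
 20  101000101110111→1 (0)
 21  010001011101110→0 (0)
 22  100010111011100→1 (1)
 23  000101110111001→0 (1)
 24  001011101110011→0 (1)
 25  010111011100111→0 (1)
 26  101110111001111→1 (0)
 27  011101110011110→0 (0)
 28  111011100111100→1 (1)
 29  110111001111001→1 (0)
 30  101110011110010→1 (1)
 31  011100111100101→0 (1)
 32  111001111001011→1 (0)
 33  110011110010110→1 (1)
 34  100111100101101→1 (0)
 35  001111001011010→0 (0)
 36  011110010110100→0 (0)
 37  111100101101000→1 (1)
 38  111001011010001→1 (0)
 39  110010110100010→1 (1)
 40  100101101000101→1 (0)
 41  001011010001010→0 (0)
 42  010110100010100→0 (0)
 43  101101000101000→1 (1)
 44  011010001010001→0 (1)
 45  110100010100011→1 (0)
 46  101000101000110→1 (1)
 47  010001010001101→0 (1)
 48  100010100011011→1 (0)
 49  000101000110110→0 (0)
 50  001010001101100→0 (0)
 51  010100011011000→0 (0)
 52  101000110110000→1 (1)
 53  010001101100001→0 (1)
 54  100011011000011→1 (0)
 55  000110110000110→0 (0)
 56  001101100001100→0 (0)
 57  011011000011000→0 (0)
 58  110110000110000→1 (1)
 59  101100001100001→1 (0)
 60  011000011000010→0 (0)
 61  110000110000100→1 (1)
 62  100001100001001→1 (0)
 63  000011000010010→0 (0)
 64  000110000100100→0 (0)
 65  001100001001000→0 (0)
 66  011000010010000→0 (0)
 67  110000100100000→1 (1)
 68  100001001000001→1 (0)
 69  000010010000010→0 (0)
 70  000100100000100→0 (0)
 71  001001000001000→0 (0)
 72  010010000010000→0 (0)
 73  100100000100000→1 (1)
 74  001000001000001→0 (1)
 75  010000010000011→0 (1)
 76  100000100000111→1 (0)
 77  000001000001110→0 (0)
 78  000010000011100→0 (0)
 79  000100000111000→0 (0)
 80  001000001110000→0 (0)
 81  010000011100000→0 (0)
 82  100000111000000→1 (1)
 83  000001110000001→0 (1)
 84  000011100000011→0 (1)
 85  000111000000111→0 (1)
 86  001110000001111→0 (1)
 87  011100000011111→0 (1)
 88  111000000111111→1 (0)
 89  110000001111110→1 (1)
 90  100000011111101→1 (0)
 91  000000111111010→0 (0)
 92  000001111110100→0 (0)
 93  000011111101000→0 (0)
 94  000111111010000→0 (0)
 95  001111110100000→0 (0)
 96  011111101000000→0 (0)
 97  111111010000000→1 (1)
 98  111110100000001→1 (0)
 99  111101000000010→1 (1)
100  111010000000101→1 (0)
101  110100000001010→1 (1)
102  101000000010101→1 (0)
103  010000000101010→0 (0)
104  100000001010100→1 (1)
105  000000010101001→0 (1)
106  000000101010011→0 (1)
107  000001010100111→0 (1)
108  000010101001111→0 (1)
109  000101010011111→0 (1)
110  001010100111111→0 (1)
111  010101001111111→0 (1)
112  101010011111111→1 (0)
113  010100111111110→0 (0)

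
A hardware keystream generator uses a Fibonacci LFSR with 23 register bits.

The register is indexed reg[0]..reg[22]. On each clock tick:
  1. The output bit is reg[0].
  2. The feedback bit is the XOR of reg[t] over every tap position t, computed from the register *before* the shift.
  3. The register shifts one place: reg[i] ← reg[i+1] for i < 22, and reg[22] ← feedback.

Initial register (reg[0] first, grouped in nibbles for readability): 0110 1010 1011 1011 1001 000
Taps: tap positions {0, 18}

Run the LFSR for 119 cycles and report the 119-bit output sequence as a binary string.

01101010101110111001000001010111110010010110101111110000000100100100010111001110010101100011101001001110110110101010000

k : reg_k → out_k, fb_k
0: 01101010101110111001000 → 0, fb=0
1: 11010101011101110010000 → 1, fb=0
2: 10101010111011100100000 → 1, fb=1
3: 01010101110111001000001 → 0, fb=0
4: 10101011101110010000010 → 1, fb=1
5: 01010111011100100000101 → 0, fb=0
6: 10101110111001000001010 → 1, fb=1
7: 01011101110010000010101 → 0, fb=1
8: 10111011100100000101011 → 1, fb=1
9: 01110111001000001010111 → 0, fb=1
10: 11101110010000010101111 → 1, fb=1
11: 11011100100000101011111 → 1, fb=0
12: 10111001000001010111110 → 1, fb=0
13: 01110010000010101111100 → 0, fb=1
14: 11100100000101011111001 → 1, fb=0
15: 11001000001010111110010 → 1, fb=0
16: 10010000010101111100100 → 1, fb=1
17: 00100000101011111001001 → 0, fb=0
18: 01000001010111110010010 → 0, fb=1
19: 10000010101111100100101 → 1, fb=1
20: 00000101011111001001011 → 0, fb=0
21: 00001010111110010010110 → 0, fb=1
22: 00010101111100100101101 → 0, fb=0
23: 00101011111001001011010 → 0, fb=1
24: 01010111110010010110101 → 0, fb=1
25: 10101111100100101101011 → 1, fb=1
26: 01011111001001011010111 → 0, fb=1
27: 10111110010010110101111 → 1, fb=1
28: 01111100100101101011111 → 0, fb=1
29: 11111001001011010111111 → 1, fb=0
30: 11110010010110101111110 → 1, fb=0
31: 11100100101101011111100 → 1, fb=0
32: 11001001011010111111000 → 1, fb=0
33: 10010010110101111110000 → 1, fb=0
34: 00100101101011111100000 → 0, fb=0
35: 01001011010111111000000 → 0, fb=0
36: 10010110101111110000000 → 1, fb=1
37: 00101101011111100000001 → 0, fb=0
38: 01011010111111000000010 → 0, fb=0
39: 10110101111110000000100 → 1, fb=1
40: 01101011111100000001001 → 0, fb=0
41: 11010111111000000010010 → 1, fb=0
42: 10101111110000000100100 → 1, fb=1
43: 01011111100000001001001 → 0, fb=0
44: 10111111000000010010010 → 1, fb=0
45: 01111110000000100100100 → 0, fb=0
46: 11111100000001001001000 → 1, fb=1
47: 11111000000010010010001 → 1, fb=0
48: 11110000000100100100010 → 1, fb=1
49: 11100000001001001000101 → 1, fb=1
50: 11000000010010010001011 → 1, fb=1
51: 10000000100100100010111 → 1, fb=0
52: 00000001001001000101110 → 0, fb=0
53: 00000010010010001011100 → 0, fb=1
54: 00000100100100010111001 → 0, fb=1
55: 00001001001000101110011 → 0, fb=1
56: 00010010010001011100111 → 0, fb=0
57: 00100100100010111001110 → 0, fb=0
58: 01001001000101110011100 → 0, fb=1
59: 10010010001011100111001 → 1, fb=0
60: 00100100010111001110010 → 0, fb=1
61: 01001000101110011100101 → 0, fb=0
62: 10010001011100111001010 → 1, fb=1
63: 00100010111001110010101 → 0, fb=1
64: 01000101110011100101011 → 0, fb=0
65: 10001011100111001010110 → 1, fb=0
66: 00010111001110010101100 → 0, fb=0
67: 00101110011100101011000 → 0, fb=1
68: 01011100111001010110001 → 0, fb=1
69: 10111001110010101100011 → 1, fb=1
70: 01110011100101011000111 → 0, fb=0
71: 11100111001010110001110 → 1, fb=1
72: 11001110010101100011101 → 1, fb=0
73: 10011100101011000111010 → 1, fb=0
74: 00111001010110001110100 → 0, fb=1
75: 01110010101100011101001 → 0, fb=0
76: 11100101011000111010010 → 1, fb=0
77: 11001010110001110100100 → 1, fb=1
78: 10010101100011101001001 → 1, fb=1
79: 00101011000111010010011 → 0, fb=1
80: 01010110001110100100111 → 0, fb=0
81: 10101100011101001001110 → 1, fb=1
82: 01011000111010010011101 → 0, fb=1
83: 10110001110100100111011 → 1, fb=0
84: 01100011101001001110110 → 0, fb=1
85: 11000111010010011101101 → 1, fb=1
86: 10001110100100111011011 → 1, fb=0
87: 00011101001001110110110 → 0, fb=1
88: 00111010010011101101101 → 0, fb=0
89: 01110100100111011011010 → 0, fb=1
90: 11101001001110110110101 → 1, fb=0
91: 11010010011101101101010 → 1, fb=1
92: 10100100111011011010101 → 1, fb=0
93: 01001001110110110101010 → 0, fb=0
94: 10010011101101101010100 → 1, fb=0
95: 00100111011011010101000 → 0, fb=0
96: 01001110110110101010000 → 0, fb=1
97: 10011101101101010100001 → 1, fb=1
98: 00111011011010101000011 → 0, fb=0
99: 01110110110101010000110 → 0, fb=0
100: 11101101101010100001100 → 1, fb=1
101: 11011011010101000011001 → 1, fb=0
102: 10110110101010000110010 → 1, fb=0
103: 01101101010100001100100 → 0, fb=0
104: 11011010101000011001000 → 1, fb=1
105: 10110101010000110010001 → 1, fb=0
106: 01101010100001100100010 → 0, fb=0
107: 11010101000011001000100 → 1, fb=1
108: 10101010000110010001001 → 1, fb=1
109: 01010100001100100010011 → 0, fb=1
110: 10101000011001000100111 → 1, fb=1
111: 01010000110010001001111 → 0, fb=0
112: 10100001100100010011110 → 1, fb=0
113: 01000011001000100111100 → 0, fb=1
114: 10000110010001001111001 → 1, fb=0
115: 00001100100010011110010 → 0, fb=1
116: 00011001000100111100101 → 0, fb=0
117: 00110010001001111001010 → 0, fb=0
118: 01100100010011110010100 → 0, fb=1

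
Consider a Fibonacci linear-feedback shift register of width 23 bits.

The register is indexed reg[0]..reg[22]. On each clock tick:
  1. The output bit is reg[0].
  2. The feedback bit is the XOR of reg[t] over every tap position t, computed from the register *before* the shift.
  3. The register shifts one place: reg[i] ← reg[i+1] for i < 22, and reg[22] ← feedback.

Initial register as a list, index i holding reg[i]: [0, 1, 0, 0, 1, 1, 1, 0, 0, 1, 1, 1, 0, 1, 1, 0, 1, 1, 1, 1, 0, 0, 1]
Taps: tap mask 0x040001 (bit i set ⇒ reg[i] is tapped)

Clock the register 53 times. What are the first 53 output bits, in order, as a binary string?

01001110011101101111001100000100110010111011101111010

tick  register→output (feedback)
  0  01001110011101101111001→0 (1)
  1  10011100111011011110011→1 (0)
  2  00111001110110111100110→0 (0)
  3  01110011101101111001100→0 (0)
  4  11100111011011110011000→1 (0)
  5  11001110110111100110000→1 (0)
  6  10011101101111001100000→1 (1)
  7  00111011011110011000001→0 (0)
  8  01110110111100110000010→0 (0)
  9  11101101111001100000100→1 (1)
 10  11011011110011000001001→1 (1)
 11  10110111100110000010011→1 (0)
 12  01101111001100000100110→0 (0)
 13  11011110011000001001100→1 (1)
 14  10111100110000010011001→1 (0)
 15  01111001100000100110010→0 (1)
 16  11110011000001001100101→1 (1)
 17  11100110000010011001011→1 (1)
 18  11001100000100110010111→1 (0)
 19  10011000001001100101110→1 (1)
 20  00110000010011001011101→0 (1)
 21  01100000100110010111011→0 (1)
 22  11000001001100101110111→1 (0)
 23  10000010011001011101110→1 (1)
 24  00000100110010111011101→0 (1)
 25  00001001100101110111011→0 (1)
 26  00010011001011101110111→0 (1)
 27  00100110010111011101111→0 (0)
 28  01001100101110111011110→0 (1)
 29  10011001011101110111101→1 (0)
 30  00110010111011101111010→0 (1)
 31  01100101110111011110101→0 (1)
 32  11001011101110111101011→1 (1)
 33  10010111011101111010111→1 (0)
 34  00101110111011110101110→0 (0)
 35  01011101110111101011100→0 (1)
 36  10111011101111010111001→1 (0)
 37  01110111011110101110010→0 (1)
 38  11101110111101011100101→1 (1)
 39  11011101111010111001011→1 (1)
 40  10111011110101110010111→1 (0)
 41  01110111101011100101110→0 (0)
 42  11101111010111001011100→1 (0)
 43  11011110101110010111000→1 (0)
 44  10111101011100101110000→1 (0)
 45  01111010111001011100000→0 (0)
 46  11110101110010111000000→1 (1)
 47  11101011100101110000001→1 (1)
 48  11010111001011100000011→1 (1)
 49  10101110010111000000111→1 (1)
 50  01011100101110000001111→0 (0)
 51  10111001011100000011110→1 (0)
 52  01110010111000000111100→0 (1)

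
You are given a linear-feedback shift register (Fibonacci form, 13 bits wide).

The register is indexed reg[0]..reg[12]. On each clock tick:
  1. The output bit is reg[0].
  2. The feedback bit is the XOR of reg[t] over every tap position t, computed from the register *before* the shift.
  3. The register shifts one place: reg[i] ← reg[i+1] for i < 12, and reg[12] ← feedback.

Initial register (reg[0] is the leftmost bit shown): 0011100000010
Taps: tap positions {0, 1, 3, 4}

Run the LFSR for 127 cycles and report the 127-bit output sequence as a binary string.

step | reg (before) | out | fb
   0 | 0011100000010 | 0 | 0
   1 | 0111000000100 | 0 | 0
   2 | 1110000001000 | 1 | 0
   3 | 1100000010000 | 1 | 0
   4 | 1000000100000 | 1 | 1
   5 | 0000001000001 | 0 | 0
   6 | 0000010000010 | 0 | 0
   7 | 0000100000100 | 0 | 1
   8 | 0001000001001 | 0 | 1
   9 | 0010000010011 | 0 | 0
  10 | 0100000100110 | 0 | 1
  11 | 1000001001101 | 1 | 1
  12 | 0000010011011 | 0 | 0
  13 | 0000100110110 | 0 | 1
  14 | 0001001101101 | 0 | 1
  15 | 0010011011011 | 0 | 0
  16 | 0100110110110 | 0 | 0
  17 | 1001101101100 | 1 | 1
  18 | 0011011011001 | 0 | 1
  19 | 0110110110011 | 0 | 0
  20 | 1101101100110 | 1 | 0
  21 | 1011011001100 | 1 | 0
  22 | 0110110011000 | 0 | 0
  23 | 1101100110000 | 1 | 0
  24 | 1011001100000 | 1 | 0
  25 | 0110011000000 | 0 | 1
  26 | 1100110000001 | 1 | 1
  27 | 1001100000011 | 1 | 1
  28 | 0011000000111 | 0 | 1
  29 | 0110000001111 | 0 | 1
  30 | 1100000011111 | 1 | 0
  31 | 1000000111110 | 1 | 1
  32 | 0000001111101 | 0 | 0
  33 | 0000011111010 | 0 | 0
  34 | 0000111110100 | 0 | 1
  35 | 0001111101001 | 0 | 0
  36 | 0011111010010 | 0 | 0
  37 | 0111110100100 | 0 | 1
  38 | 1111101001001 | 1 | 0
  39 | 1111010010010 | 1 | 1
  40 | 1110100100101 | 1 | 1
  41 | 1101001001011 | 1 | 1
  42 | 1010010010111 | 1 | 1
  43 | 0100100101111 | 0 | 0
  44 | 1001001011110 | 1 | 0
  45 | 0010010111100 | 0 | 0
  46 | 0100101111000 | 0 | 0
  47 | 1001011110000 | 1 | 0
  48 | 0010111100000 | 0 | 1
  49 | 0101111000001 | 0 | 1
  50 | 1011110000011 | 1 | 1
  51 | 0111100000111 | 0 | 1
  52 | 1111000001111 | 1 | 1
  53 | 1110000011111 | 1 | 0
  54 | 1100000111110 | 1 | 0
  55 | 1000001111100 | 1 | 1
  56 | 0000011111001 | 0 | 0
  57 | 0000111110010 | 0 | 1
  58 | 0001111100101 | 0 | 0
  59 | 0011111001010 | 0 | 0
  60 | 0111110010100 | 0 | 1
  61 | 1111100101001 | 1 | 0
  62 | 1111001010010 | 1 | 1
  63 | 1110010100101 | 1 | 0
  64 | 1100101001010 | 1 | 1
  65 | 1001010010101 | 1 | 0
  66 | 0010100101010 | 0 | 1
  67 | 0101001010101 | 0 | 0
  68 | 1010010101010 | 1 | 1
  69 | 0100101010101 | 0 | 0
  70 | 1001010101010 | 1 | 0
  71 | 0010101010100 | 0 | 1
  72 | 0101010101001 | 0 | 0
  73 | 1010101010010 | 1 | 0
  74 | 0101010100100 | 0 | 0
  75 | 1010101001000 | 1 | 0
  76 | 0101010010000 | 0 | 0
  77 | 1010100100000 | 1 | 0
  78 | 0101001000000 | 0 | 0
  79 | 1010010000000 | 1 | 1
  80 | 0100100000001 | 0 | 0
  81 | 1001000000010 | 1 | 0
  82 | 0010000000100 | 0 | 0
  83 | 0100000001000 | 0 | 1
  84 | 1000000010001 | 1 | 1
  85 | 0000000100011 | 0 | 0
  86 | 0000001000110 | 0 | 0
  87 | 0000010001100 | 0 | 0
  88 | 0000100011000 | 0 | 1
  89 | 0001000110001 | 0 | 1
  90 | 0010001100011 | 0 | 0
  91 | 0100011000110 | 0 | 1
  92 | 1000110001101 | 1 | 0
  93 | 0001100011010 | 0 | 0
  94 | 0011000110100 | 0 | 1
  95 | 0110001101001 | 0 | 1
  96 | 1100011010011 | 1 | 0
  97 | 1000110100110 | 1 | 0
  98 | 0001101001100 | 0 | 0
  99 | 0011010011000 | 0 | 1
 100 | 0110100110001 | 0 | 0
 101 | 1101001100010 | 1 | 1
 102 | 1010011000101 | 1 | 1
 103 | 0100110001011 | 0 | 0
 104 | 1001100010110 | 1 | 1
 105 | 0011000101101 | 0 | 1
 106 | 0110001011011 | 0 | 1
 107 | 1100010110111 | 1 | 0
 108 | 1000101101110 | 1 | 0
 109 | 0001011011100 | 0 | 1
 110 | 0010110111001 | 0 | 1
 111 | 0101101110011 | 0 | 1
 112 | 1011011100111 | 1 | 0
 113 | 0110111001110 | 0 | 0
 114 | 1101110011100 | 1 | 0
 115 | 1011100111000 | 1 | 1
 116 | 0111001110001 | 0 | 0
 117 | 1110011100010 | 1 | 0
 118 | 1100111000100 | 1 | 1
 119 | 1001110001001 | 1 | 1
 120 | 0011100010011 | 0 | 0
 121 | 0111000100110 | 0 | 0
 122 | 1110001001100 | 1 | 0
 123 | 1100010011000 | 1 | 0
 124 | 1000100110000 | 1 | 0
 125 | 0001001100000 | 0 | 1
 126 | 0010011000001 | 0 | 0

0011100000010000010011011011001100000011111010010010111100000111110010100101010101001000000010001100011010011000101101110011100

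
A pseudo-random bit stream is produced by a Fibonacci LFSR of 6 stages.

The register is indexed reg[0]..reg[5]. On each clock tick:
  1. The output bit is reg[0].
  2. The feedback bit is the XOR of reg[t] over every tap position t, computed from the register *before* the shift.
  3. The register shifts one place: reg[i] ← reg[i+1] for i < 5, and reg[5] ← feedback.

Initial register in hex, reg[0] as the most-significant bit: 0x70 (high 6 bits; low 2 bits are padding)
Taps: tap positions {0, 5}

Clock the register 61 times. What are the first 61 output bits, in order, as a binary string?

0111000101111001010001100001000001111110101011001101110110100

tick  register→output (feedback)
  0  011100→0 (0)
  1  111000→1 (1)
  2  110001→1 (0)
  3  100010→1 (1)
  4  000101→0 (1)
  5  001011→0 (1)
  6  010111→0 (1)
  7  101111→1 (0)
  8  011110→0 (0)
  9  111100→1 (1)
 10  111001→1 (0)
 11  110010→1 (1)
 12  100101→1 (0)
 13  001010→0 (0)
 14  010100→0 (0)
 15  101000→1 (1)
 16  010001→0 (1)
 17  100011→1 (0)
 18  000110→0 (0)
 19  001100→0 (0)
 20  011000→0 (0)
 21  110000→1 (1)
 22  100001→1 (0)
 23  000010→0 (0)
 24  000100→0 (0)
 25  001000→0 (0)
 26  010000→0 (0)
 27  100000→1 (1)
 28  000001→0 (1)
 29  000011→0 (1)
 30  000111→0 (1)
 31  001111→0 (1)
 32  011111→0 (1)
 33  111111→1 (0)
 34  111110→1 (1)
 35  111101→1 (0)
 36  111010→1 (1)
 37  110101→1 (0)
 38  101010→1 (1)
 39  010101→0 (1)
 40  101011→1 (0)
 41  010110→0 (0)
 42  101100→1 (1)
 43  011001→0 (1)
 44  110011→1 (0)
 45  100110→1 (1)
 46  001101→0 (1)
 47  011011→0 (1)
 48  110111→1 (0)
 49  101110→1 (1)
 50  011101→0 (1)
 51  111011→1 (0)
 52  110110→1 (1)
 53  101101→1 (0)
 54  011010→0 (0)
 55  110100→1 (1)
 56  101001→1 (0)
 57  010010→0 (0)
 58  100100→1 (1)
 59  001001→0 (1)
 60  010011→0 (1)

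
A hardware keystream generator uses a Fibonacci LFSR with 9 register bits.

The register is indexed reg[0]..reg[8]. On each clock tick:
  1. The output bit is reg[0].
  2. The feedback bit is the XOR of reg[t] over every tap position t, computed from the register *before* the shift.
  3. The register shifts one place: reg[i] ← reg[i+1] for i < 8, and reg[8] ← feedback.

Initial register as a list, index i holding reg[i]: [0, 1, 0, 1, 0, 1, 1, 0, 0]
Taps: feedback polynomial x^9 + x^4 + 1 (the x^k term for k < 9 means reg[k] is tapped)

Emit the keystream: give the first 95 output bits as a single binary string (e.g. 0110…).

k : reg_k → out_k, fb_k
0: 010101100 → 0, fb=0
1: 101011000 → 1, fb=0
2: 010110000 → 0, fb=1
3: 101100001 → 1, fb=1
4: 011000011 → 0, fb=0
5: 110000110 → 1, fb=1
6: 100001101 → 1, fb=1
7: 000011011 → 0, fb=1
8: 000110111 → 0, fb=1
9: 001101111 → 0, fb=0
10: 011011110 → 0, fb=1
11: 110111101 → 1, fb=0
12: 101111010 → 1, fb=0
13: 011110100 → 0, fb=1
14: 111101001 → 1, fb=1
15: 111010011 → 1, fb=0
16: 110100110 → 1, fb=1
17: 101001101 → 1, fb=1
18: 010011011 → 0, fb=1
19: 100110111 → 1, fb=0
20: 001101110 → 0, fb=0
21: 011011100 → 0, fb=1
22: 110111001 → 1, fb=0
23: 101110010 → 1, fb=0
24: 011100100 → 0, fb=0
25: 111001000 → 1, fb=1
26: 110010001 → 1, fb=0
27: 100100010 → 1, fb=1
28: 001000101 → 0, fb=0
29: 010001010 → 0, fb=0
30: 100010100 → 1, fb=0
31: 000101000 → 0, fb=0
32: 001010000 → 0, fb=1
33: 010100001 → 0, fb=0
34: 101000010 → 1, fb=1
35: 010000101 → 0, fb=0
36: 100001010 → 1, fb=1
37: 000010101 → 0, fb=1
38: 000101011 → 0, fb=0
39: 001010110 → 0, fb=1
40: 010101101 → 0, fb=0
41: 101011010 → 1, fb=0
42: 010110100 → 0, fb=1
43: 101101001 → 1, fb=1
44: 011010011 → 0, fb=1
45: 110100111 → 1, fb=1
46: 101001111 → 1, fb=1
47: 010011111 → 0, fb=1
48: 100111111 → 1, fb=0
49: 001111110 → 0, fb=1
50: 011111101 → 0, fb=1
51: 111111011 → 1, fb=0
52: 111110110 → 1, fb=0
53: 111101100 → 1, fb=1
54: 111011001 → 1, fb=0
55: 110110010 → 1, fb=0
56: 101100100 → 1, fb=1
57: 011001001 → 0, fb=0
58: 110010010 → 1, fb=0
59: 100100100 → 1, fb=1
60: 001001001 → 0, fb=0
61: 010010010 → 0, fb=1
62: 100100101 → 1, fb=1
63: 001001011 → 0, fb=0
64: 010010110 → 0, fb=1
65: 100101101 → 1, fb=1
66: 001011011 → 0, fb=1
67: 010110111 → 0, fb=1
68: 101101111 → 1, fb=1
69: 011011111 → 0, fb=1
70: 110111111 → 1, fb=0
71: 101111110 → 1, fb=0
72: 011111100 → 0, fb=1
73: 111111001 → 1, fb=0
74: 111110010 → 1, fb=0
75: 111100100 → 1, fb=1
76: 111001001 → 1, fb=1
77: 110010011 → 1, fb=0
78: 100100110 → 1, fb=1
79: 001001101 → 0, fb=0
80: 010011010 → 0, fb=1
81: 100110101 → 1, fb=0
82: 001101010 → 0, fb=0
83: 011010100 → 0, fb=1
84: 110101001 → 1, fb=1
85: 101010011 → 1, fb=0
86: 010100110 → 0, fb=0
87: 101001100 → 1, fb=1
88: 010011001 → 0, fb=1
89: 100110011 → 1, fb=0
90: 001100110 → 0, fb=0
91: 011001100 → 0, fb=0
92: 110011000 → 1, fb=0
93: 100110000 → 1, fb=0
94: 001100000 → 0, fb=0

01010110000110111101001101110010001010000101011010011111101100100100101101111110010011010100110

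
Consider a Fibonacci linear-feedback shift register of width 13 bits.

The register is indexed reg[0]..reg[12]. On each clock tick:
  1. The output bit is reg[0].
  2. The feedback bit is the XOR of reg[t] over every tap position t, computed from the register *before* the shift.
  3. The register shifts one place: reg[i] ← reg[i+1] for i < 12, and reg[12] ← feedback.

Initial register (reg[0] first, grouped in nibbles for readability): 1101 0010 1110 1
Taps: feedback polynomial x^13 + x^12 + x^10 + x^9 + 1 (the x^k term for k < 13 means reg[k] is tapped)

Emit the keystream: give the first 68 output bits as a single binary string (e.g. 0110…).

tick  register→output (feedback)
  0  1101001011101→1 (0)
  1  1010010111010→1 (0)
  2  0100101110100→0 (1)
  3  1001011101001→1 (1)
  4  0010111010011→0 (1)
  5  0101110100111→0 (0)
  6  1011101001110→1 (1)
  7  0111010011101→0 (1)
  8  1110100111011→1 (1)
  9  1101001110111→1 (1)
 10  1010011101111→1 (0)
 11  0100111011110→0 (0)
 12  1001110111100→1 (1)
 13  0011101111001→0 (0)
 14  0111011110010→0 (0)
 15  1110111100100→1 (0)
 16  1101111001000→1 (0)
 17  1011110010000→1 (1)
 18  0111100100001→0 (1)
 19  1111001000011→1 (0)
 20  1110010000110→1 (0)
 21  1100100001100→1 (1)
 22  1001000011001→1 (1)
 23  0010000110011→0 (1)
 24  0100001100111→0 (0)
 25  1000011001110→1 (1)
 26  0000110011101→0 (1)
 27  0001100111011→0 (0)
 28  0011001110110→0 (1)
 29  0110011101101→0 (1)
 30  1100111011011→1 (1)
 31  1001110110111→1 (1)
 32  0011101101111→0 (1)
 33  0111011011111→0 (1)
 34  1110110111111→1 (0)
 35  1101101111110→1 (1)
 36  1011011111101→1 (0)
 37  0110111111010→0 (1)
 38  1101111110101→1 (1)
 39  1011111101011→1 (1)
 40  0111111010111→0 (0)
 41  1111110101110→1 (1)
 42  1111101011101→1 (0)
 43  1111010111010→1 (0)
 44  1110101110100→1 (0)
 45  1101011101000→1 (0)
 46  1010111010000→1 (1)
 47  0101110100001→0 (1)
 48  1011101000011→1 (0)
 49  0111010000110→0 (1)
 50  1110100001101→1 (0)
 51  1101000011010→1 (0)
 52  1010000110100→1 (0)
 53  0100001101000→0 (1)
 54  1000011010001→1 (0)
 55  0000110100010→0 (0)
 56  0001101000100→0 (1)
 57  0011010001001→0 (0)
 58  0110100010010→0 (0)
 59  1101000100100→1 (0)
 60  1010001001000→1 (0)
 61  0100010010000→0 (0)
 62  1000100100000→1 (1)
 63  0001001000001→0 (1)
 64  0010010000011→0 (1)
 65  0100100000111→0 (0)
 66  1001000001110→1 (1)
 67  0010000011101→0 (1)

11010010111010011101111001000011001110110111111010111010000110100010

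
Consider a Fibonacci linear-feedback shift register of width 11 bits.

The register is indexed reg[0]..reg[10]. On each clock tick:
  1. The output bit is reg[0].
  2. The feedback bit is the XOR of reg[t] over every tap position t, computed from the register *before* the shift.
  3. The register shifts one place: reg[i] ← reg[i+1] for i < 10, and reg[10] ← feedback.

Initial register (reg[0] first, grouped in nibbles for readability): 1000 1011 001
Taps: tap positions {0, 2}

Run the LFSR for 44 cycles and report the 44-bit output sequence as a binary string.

10001011001101001111110011100001111011001100

step | reg (before) | out | fb
   0 | 10001011001 | 1 | 1
   1 | 00010110011 | 0 | 0
   2 | 00101100110 | 0 | 1
   3 | 01011001101 | 0 | 0
   4 | 10110011010 | 1 | 0
   5 | 01100110100 | 0 | 1
   6 | 11001101001 | 1 | 1
   7 | 10011010011 | 1 | 1
   8 | 00110100111 | 0 | 1
   9 | 01101001111 | 0 | 1
  10 | 11010011111 | 1 | 1
  11 | 10100111111 | 1 | 0
  12 | 01001111110 | 0 | 0
  13 | 10011111100 | 1 | 1
  14 | 00111111001 | 0 | 1
  15 | 01111110011 | 0 | 1
  16 | 11111100111 | 1 | 0
  17 | 11111001110 | 1 | 0
  18 | 11110011100 | 1 | 0
  19 | 11100111000 | 1 | 0
  20 | 11001110000 | 1 | 1
  21 | 10011100001 | 1 | 1
  22 | 00111000011 | 0 | 1
  23 | 01110000111 | 0 | 1
  24 | 11100001111 | 1 | 0
  25 | 11000011110 | 1 | 1
  26 | 10000111101 | 1 | 1
  27 | 00001111011 | 0 | 0
  28 | 00011110110 | 0 | 0
  29 | 00111101100 | 0 | 1
  30 | 01111011001 | 0 | 1
  31 | 11110110011 | 1 | 0
  32 | 11101100110 | 1 | 0
  33 | 11011001100 | 1 | 1
  34 | 10110011001 | 1 | 0
  35 | 01100110010 | 0 | 1
  36 | 11001100101 | 1 | 1
  37 | 10011001011 | 1 | 1
  38 | 00110010111 | 0 | 1
  39 | 01100101111 | 0 | 1
  40 | 11001011111 | 1 | 1
  41 | 10010111111 | 1 | 1
  42 | 00101111111 | 0 | 1
  43 | 01011111111 | 0 | 0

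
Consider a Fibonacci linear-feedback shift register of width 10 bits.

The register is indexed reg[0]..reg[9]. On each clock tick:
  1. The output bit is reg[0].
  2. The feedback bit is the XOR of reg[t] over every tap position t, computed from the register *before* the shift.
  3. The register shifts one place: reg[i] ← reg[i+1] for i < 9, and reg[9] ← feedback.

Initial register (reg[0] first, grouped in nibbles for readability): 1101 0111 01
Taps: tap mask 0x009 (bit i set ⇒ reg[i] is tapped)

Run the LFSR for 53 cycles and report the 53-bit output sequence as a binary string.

tick  register→output (feedback)
  0  1101011101→1 (0)
  1  1010111010→1 (1)
  2  0101110101→0 (1)
  3  1011101011→1 (0)
  4  0111010110→0 (1)
  5  1110101101→1 (1)
  6  1101011011→1 (0)
  7  1010110110→1 (1)
  8  0101101101→0 (1)
  9  1011011011→1 (0)
 10  0110110110→0 (0)
 11  1101101100→1 (0)
 12  1011011000→1 (0)
 13  0110110000→0 (0)
 14  1101100000→1 (0)
 15  1011000000→1 (0)
 16  0110000000→0 (0)
 17  1100000000→1 (1)
 18  1000000001→1 (1)
 19  0000000011→0 (0)
 20  0000000110→0 (0)
 21  0000001100→0 (0)
 22  0000011000→0 (0)
 23  0000110000→0 (0)
 24  0001100000→0 (1)
 25  0011000001→0 (1)
 26  0110000011→0 (0)
 27  1100000110→1 (1)
 28  1000001101→1 (1)
 29  0000011011→0 (0)
 30  0000110110→0 (0)
 31  0001101100→0 (1)
 32  0011011001→0 (1)
 33  0110110011→0 (0)
 34  1101100110→1 (0)
 35  1011001100→1 (0)
 36  0110011000→0 (0)
 37  1100110000→1 (1)
 38  1001100001→1 (0)
 39  0011000010→0 (1)
 40  0110000101→0 (0)
 41  1100001010→1 (1)
 42  1000010101→1 (1)
 43  0000101011→0 (0)
 44  0001010110→0 (1)
 45  0010101101→0 (0)
 46  0101011010→0 (1)
 47  1010110101→1 (1)
 48  0101101011→0 (1)
 49  1011010111→1 (0)
 50  0110101110→0 (0)
 51  1101011100→1 (0)
 52  1010111000→1 (1)

11010111010110110110000000011000001101100110000101011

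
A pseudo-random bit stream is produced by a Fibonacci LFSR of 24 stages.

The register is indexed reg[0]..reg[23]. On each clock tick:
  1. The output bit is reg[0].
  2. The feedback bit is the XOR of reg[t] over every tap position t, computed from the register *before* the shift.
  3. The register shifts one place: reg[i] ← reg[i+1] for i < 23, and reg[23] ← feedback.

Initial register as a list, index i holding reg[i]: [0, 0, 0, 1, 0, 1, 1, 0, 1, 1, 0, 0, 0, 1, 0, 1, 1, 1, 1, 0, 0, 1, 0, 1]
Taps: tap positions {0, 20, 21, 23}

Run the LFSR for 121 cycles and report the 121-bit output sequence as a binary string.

0001011011000101111001010100110100100010111001010010110001001010000001101110101011010110110111110101100001101001101000011

k : reg_k → out_k, fb_k
0: 000101101100010111100101 → 0, fb=0
1: 001011011000101111001010 → 0, fb=1
2: 010110110001011110010101 → 0, fb=0
3: 101101100010111100101010 → 1, fb=0
4: 011011000101111001010100 → 0, fb=1
5: 110110001011110010101001 → 1, fb=1
6: 101100010111100101010011 → 1, fb=0
7: 011000101111001010100110 → 0, fb=1
8: 110001011110010101001101 → 1, fb=0
9: 100010111100101010011010 → 1, fb=0
10: 000101111001010100110100 → 0, fb=1
11: 001011110010101001101001 → 0, fb=0
12: 010111100101010011010010 → 0, fb=0
13: 101111001010100110100100 → 1, fb=0
14: 011110010101001101001000 → 0, fb=1
15: 111100101010011010010001 → 1, fb=0
16: 111001010100110100100010 → 1, fb=1
17: 110010101001101001000101 → 1, fb=1
18: 100101010011010010001011 → 1, fb=1
19: 001010100110100100010111 → 0, fb=0
20: 010101001101001000101110 → 0, fb=0
21: 101010011010010001011100 → 1, fb=1
22: 010100110100100010111001 → 0, fb=0
23: 101001101001000101110010 → 1, fb=1
24: 010011010010001011100101 → 0, fb=0
25: 100110100100010111001010 → 1, fb=0
26: 001101001000101110010100 → 0, fb=1
27: 011010010001011100101001 → 0, fb=0
28: 110100100010111001010010 → 1, fb=1
29: 101001000101110010100101 → 1, fb=1
30: 010010001011100101001011 → 0, fb=0
31: 100100010111001010010110 → 1, fb=0
32: 001000101110010100101100 → 0, fb=0
33: 010001011100101001011000 → 0, fb=1
34: 100010111001010010110001 → 1, fb=0
35: 000101110010100101100010 → 0, fb=0
36: 001011100101001011000100 → 0, fb=1
37: 010111001010010110001001 → 0, fb=0
38: 101110010100101100010010 → 1, fb=1
39: 011100101001011000100101 → 0, fb=0
40: 111001010010110001001010 → 1, fb=0
41: 110010100101100010010100 → 1, fb=0
42: 100101001011000100101000 → 1, fb=0
43: 001010010110001001010000 → 0, fb=0
44: 010100101100010010100000 → 0, fb=0
45: 101001011000100101000000 → 1, fb=1
46: 010010110001001010000001 → 0, fb=1
47: 100101100010010100000011 → 1, fb=0
48: 001011000100101000000110 → 0, fb=1
49: 010110001001010000001101 → 0, fb=1
50: 101100010010100000011011 → 1, fb=1
51: 011000100101000000110111 → 0, fb=0
52: 110001001010000001101110 → 1, fb=1
53: 100010010100000011011101 → 1, fb=0
54: 000100101000000110111010 → 0, fb=1
55: 001001010000001101110101 → 0, fb=0
56: 010010100000011011101010 → 0, fb=1
57: 100101000000110111010101 → 1, fb=1
58: 001010000001101110101011 → 0, fb=0
59: 010100000011011101010110 → 0, fb=1
60: 101000000110111010101101 → 1, fb=0
61: 010000001101110101011010 → 0, fb=1
62: 100000011011101010110101 → 1, fb=1
63: 000000110111010101101011 → 0, fb=0
64: 000001101110101011010110 → 0, fb=1
65: 000011011101010110101101 → 0, fb=1
66: 000110111010101101011011 → 0, fb=0
67: 001101110101011010110110 → 0, fb=1
68: 011011101010110101101101 → 0, fb=1
69: 110111010101101011011011 → 1, fb=1
70: 101110101011010110110111 → 1, fb=1
71: 011101010110101101101111 → 0, fb=1
72: 111010101101011011011111 → 1, fb=0
73: 110101011010110110111110 → 1, fb=1
74: 101010110101101101111101 → 1, fb=0
75: 010101101011011011111010 → 0, fb=1
76: 101011010110110111110101 → 1, fb=1
77: 010110101101101111101011 → 0, fb=0
78: 101101011011011111010110 → 1, fb=0
79: 011010110110111110101100 → 0, fb=0
80: 110101101101111101011000 → 1, fb=0
81: 101011011011111010110000 → 1, fb=1
82: 010110110111110101100001 → 0, fb=1
83: 101101101111101011000011 → 1, fb=0
84: 011011011111010110000110 → 0, fb=1
85: 110110111110101100001101 → 1, fb=0
86: 101101111101011000011010 → 1, fb=0
87: 011011111010110000110100 → 0, fb=1
88: 110111110101100001101001 → 1, fb=1
89: 101111101011000011010011 → 1, fb=0
90: 011111010110000110100110 → 0, fb=1
91: 111110101100001101001101 → 1, fb=0
92: 111101011000011010011010 → 1, fb=0
93: 111010110000110100110100 → 1, fb=0
94: 110101100001101001101000 → 1, fb=0
95: 101011000011010011010000 → 1, fb=1
96: 010110000110100110100001 → 0, fb=1
97: 101100001101001101000011 → 1, fb=0
98: 011000011010011010000110 → 0, fb=1
99: 110000110100110100001101 → 1, fb=0
100: 100001101001101000011010 → 1, fb=0
101: 000011010011010000110100 → 0, fb=1
102: 000110100110100001101001 → 0, fb=0
103: 001101001101000011010010 → 0, fb=0
104: 011010011010000110100100 → 0, fb=1
105: 110100110100001101001001 → 1, fb=1
106: 101001101000011010010011 → 1, fb=0
107: 010011010000110100100110 → 0, fb=1
108: 100110100001101001001101 → 1, fb=0
109: 001101000011010010011010 → 0, fb=1
110: 011010000110100100110101 → 0, fb=0
111: 110100001101001001101010 → 1, fb=0
112: 101000011010010011010100 → 1, fb=0
113: 010000110100100110101000 → 0, fb=1
114: 100001101001001101010001 → 1, fb=0
115: 000011010010011010100010 → 0, fb=0
116: 000110100100110101000100 → 0, fb=1
117: 001101001001101010001001 → 0, fb=0
118: 011010010011010100010010 → 0, fb=0
119: 110100100110101000100100 → 1, fb=0
120: 101001001101010001001000 → 1, fb=0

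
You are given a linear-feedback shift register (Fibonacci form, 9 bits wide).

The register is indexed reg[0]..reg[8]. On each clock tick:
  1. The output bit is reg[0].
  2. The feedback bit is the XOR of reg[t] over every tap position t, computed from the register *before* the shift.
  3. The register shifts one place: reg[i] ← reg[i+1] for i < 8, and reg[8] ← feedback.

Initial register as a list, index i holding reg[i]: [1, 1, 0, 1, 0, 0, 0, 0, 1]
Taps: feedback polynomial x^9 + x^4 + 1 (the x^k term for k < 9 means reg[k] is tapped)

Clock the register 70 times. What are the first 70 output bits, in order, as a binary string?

1101000011101111000011111111100000111101111100010111001100100000100101

k : reg_k → out_k, fb_k
0: 110100001 → 1, fb=1
1: 101000011 → 1, fb=1
2: 010000111 → 0, fb=0
3: 100001110 → 1, fb=1
4: 000011101 → 0, fb=1
5: 000111011 → 0, fb=1
6: 001110111 → 0, fb=1
7: 011101111 → 0, fb=0
8: 111011110 → 1, fb=0
9: 110111100 → 1, fb=0
10: 101111000 → 1, fb=0
11: 011110000 → 0, fb=1
12: 111100001 → 1, fb=1
13: 111000011 → 1, fb=1
14: 110000111 → 1, fb=1
15: 100001111 → 1, fb=1
16: 000011111 → 0, fb=1
17: 000111111 → 0, fb=1
18: 001111111 → 0, fb=1
19: 011111111 → 0, fb=1
20: 111111111 → 1, fb=0
21: 111111110 → 1, fb=0
22: 111111100 → 1, fb=0
23: 111111000 → 1, fb=0
24: 111110000 → 1, fb=0
25: 111100000 → 1, fb=1
26: 111000001 → 1, fb=1
27: 110000011 → 1, fb=1
28: 100000111 → 1, fb=1
29: 000001111 → 0, fb=0
30: 000011110 → 0, fb=1
31: 000111101 → 0, fb=1
32: 001111011 → 0, fb=1
33: 011110111 → 0, fb=1
34: 111101111 → 1, fb=1
35: 111011111 → 1, fb=0
36: 110111110 → 1, fb=0
37: 101111100 → 1, fb=0
38: 011111000 → 0, fb=1
39: 111110001 → 1, fb=0
40: 111100010 → 1, fb=1
41: 111000101 → 1, fb=1
42: 110001011 → 1, fb=1
43: 100010111 → 1, fb=0
44: 000101110 → 0, fb=0
45: 001011100 → 0, fb=1
46: 010111001 → 0, fb=1
47: 101110011 → 1, fb=0
48: 011100110 → 0, fb=0
49: 111001100 → 1, fb=1
50: 110011001 → 1, fb=0
51: 100110010 → 1, fb=0
52: 001100100 → 0, fb=0
53: 011001000 → 0, fb=0
54: 110010000 → 1, fb=0
55: 100100000 → 1, fb=1
56: 001000001 → 0, fb=0
57: 010000010 → 0, fb=0
58: 100000100 → 1, fb=1
59: 000001001 → 0, fb=0
60: 000010010 → 0, fb=1
61: 000100101 → 0, fb=0
62: 001001010 → 0, fb=0
63: 010010100 → 0, fb=1
64: 100101001 → 1, fb=1
65: 001010011 → 0, fb=1
66: 010100111 → 0, fb=0
67: 101001110 → 1, fb=1
68: 010011101 → 0, fb=1
69: 100111011 → 1, fb=0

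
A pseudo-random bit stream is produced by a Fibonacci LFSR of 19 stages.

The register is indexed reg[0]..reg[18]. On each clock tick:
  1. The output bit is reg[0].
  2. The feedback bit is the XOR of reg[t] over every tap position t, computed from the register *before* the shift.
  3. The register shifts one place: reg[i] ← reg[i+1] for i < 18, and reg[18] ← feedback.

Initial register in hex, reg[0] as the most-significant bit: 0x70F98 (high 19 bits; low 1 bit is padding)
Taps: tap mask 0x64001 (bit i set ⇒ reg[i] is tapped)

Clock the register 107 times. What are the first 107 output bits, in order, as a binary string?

01110000111110011000001101101011001110100010011010101110111101000100010010010101100001100011010000011011011

tick  register→output (feedback)
  0  0111000011111001100→0 (0)
  1  1110000111110011000→1 (0)
  2  1100001111100110000→1 (0)
  3  1000011111001100000→1 (1)
  4  0000111110011000001→0 (1)
  5  0001111100110000011→0 (0)
  6  0011111001100000110→0 (1)
  7  0111110011000001101→0 (1)
  8  1111100110000011011→1 (0)
  9  1111001100000110110→1 (1)
 10  1110011000001101101→1 (0)
 11  1100110000011011010→1 (1)
 12  1001100000110110101→1 (1)
 13  0011000001101101011→0 (0)
 14  0110000011011010110→0 (0)
 15  1100000110110101100→1 (1)
 16  1000001101101011001→1 (1)
 17  0000011011010110011→0 (1)
 18  0000110110101100111→0 (0)
 19  0001101101011001110→0 (1)
 20  0011011010110011101→0 (0)
 21  0110110101100111010→0 (0)
 22  1101101011001110100→1 (0)
 23  1011010110011101000→1 (1)
 24  0110101100111010001→0 (0)
 25  1101011001110100010→1 (0)
 26  1010110011101000100→1 (1)
 27  0101100111010001001→0 (1)
 28  1011001110100010011→1 (0)
 29  0110011101000100110→0 (1)
 30  1100111010001001101→1 (0)
 31  1001110100010011010→1 (1)
 32  0011101000100110101→0 (0)
 33  0111010001001101010→0 (1)
 34  1110100010011010101→1 (1)
 35  1101000100110101011→1 (1)
 36  1010001001101010111→1 (0)
 37  0100010011010101110→0 (1)
 38  1000100110101011101→1 (1)
 39  0001001101010111011→0 (1)
 40  0010011010101110111→0 (1)
 41  0100110101011101111→0 (0)
 42  1001101010111011110→1 (1)
 43  0011010101110111101→0 (0)
 44  0110101011101111010→0 (0)
 45  1101010111011110100→1 (0)
 46  1010101110111101000→1 (1)
 47  0101011101111010001→0 (0)
 48  1010111011110100010→1 (0)
 49  0101110111101000100→0 (0)
 50  1011101111010001000→1 (1)
 51  0111011110100010001→0 (0)
 52  1110111101000100010→1 (0)
 53  1101111010001000100→1 (1)
 54  1011110100010001001→1 (0)
 55  0111101000100010010→0 (0)
 56  1111010001000100100→1 (1)
 57  1110100010001001001→1 (0)
 58  1101000100010010010→1 (1)
 59  1010001000100100101→1 (0)
 60  0100010001001001010→0 (1)
 61  1000100010010010101→1 (1)
 62  0001000100100101011→0 (0)
 63  0010001001001010110→0 (0)
 64  0100010010010101100→0 (0)
 65  1000100100101011000→1 (0)
 66  0001001001010110000→0 (1)
 67  0010010010101100001→0 (1)
 68  0100100101011000011→0 (0)
 69  1001001010110000110→1 (0)
 70  0010010101100001100→0 (0)
 71  0100101011000011000→0 (1)
 72  1001010110000110001→1 (1)
 73  0010101100001100011→0 (0)
 74  0101011000011000110→0 (1)
 75  1010110000110001101→1 (0)
 76  0101100001100011010→0 (0)
 77  1011000011000110100→1 (0)
 78  0110000110001101000→0 (0)
 79  1100001100011010000→1 (0)
 80  1000011000110100000→1 (1)
 81  0000110001101000001→0 (1)
 82  0001100011010000011→0 (0)
 83  0011000110100000110→0 (1)
 84  0110001101000001101→0 (1)
 85  1100011010000011011→1 (0)
 86  1000110100000110110→1 (1)
 87  0001101000001101101→0 (1)
 88  0011010000011011011→0 (1)
 89  0110100000110110111→0 (1)
 90  1101000001101101111→1 (1)
 91  1010000011011011111→1 (0)
 92  0100000110110111110→0 (0)
 93  1000001101101111100→1 (0)
 94  0000011011011111000→0 (1)
 95  0000110110111110001→0 (0)
 96  0001101101111100010→0 (1)
 97  0011011011111000101→0 (1)
 98  0110110111110001011→0 (0)
 99  1101101111100010110→1 (1)
100  1011011111000101101→1 (0)
101  0110111110001011010→0 (0)
102  1101111100010110100→1 (0)
103  1011111000101101000→1 (1)
104  0111110001011010001→0 (0)
105  1111100010110100010→1 (0)
106  1111000101101000100→1 (1)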